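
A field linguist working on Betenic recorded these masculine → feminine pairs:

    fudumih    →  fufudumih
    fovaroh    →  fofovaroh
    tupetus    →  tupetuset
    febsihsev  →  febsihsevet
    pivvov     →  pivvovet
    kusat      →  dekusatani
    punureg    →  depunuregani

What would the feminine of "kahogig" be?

fovaroh and pivvov both have last vowel 'o' yet inflect differently (fofovaroh, pivvovet), so the last vowel is not what conditions the rule; the final letter is.
"kahogig" ends in -g. The one such stem in the data (punureg → depunuregani) adds de- … -ani around the stem, so the same rule applies.
So kahogig → dekahogigani.

dekahogigani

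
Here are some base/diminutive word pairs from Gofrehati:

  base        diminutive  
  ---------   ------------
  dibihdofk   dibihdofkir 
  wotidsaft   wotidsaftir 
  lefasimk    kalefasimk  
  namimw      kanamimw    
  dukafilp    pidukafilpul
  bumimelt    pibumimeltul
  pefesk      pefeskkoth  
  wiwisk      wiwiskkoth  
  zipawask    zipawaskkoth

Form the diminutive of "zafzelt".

pizafzeltul

"zafzelt" has second-to-last letter 'l'. The stems whose second-to-last letter is 'l' (dukafilp → pidukafilpul, bumimelt → pibumimeltul) add pi- … -ul around the stem.
So zafzelt → pizafzeltul.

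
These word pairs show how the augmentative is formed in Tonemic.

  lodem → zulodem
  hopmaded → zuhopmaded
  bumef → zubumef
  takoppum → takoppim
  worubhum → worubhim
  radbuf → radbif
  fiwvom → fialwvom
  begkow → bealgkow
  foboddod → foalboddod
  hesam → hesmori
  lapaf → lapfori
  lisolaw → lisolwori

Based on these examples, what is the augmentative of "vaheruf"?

vaherif

lodem and takoppum both end in -m yet inflect differently (zulodem, takoppim), so the final letter is not what conditions the rule; the last vowel is.
"vaheruf" has last vowel 'u'. The stems whose last vowel is 'u' (takoppum → takoppim, worubhum → worubhim, radbuf → radbif) change the last vowel to 'i'.
The other patterns: stems whose last vowel is 'e' add the prefix zu-; stems whose last vowel is 'o' insert -al- after the first vowel; stems whose last vowel is 'a' delete the last vowel and add -ori.
So vaheruf → vaherif.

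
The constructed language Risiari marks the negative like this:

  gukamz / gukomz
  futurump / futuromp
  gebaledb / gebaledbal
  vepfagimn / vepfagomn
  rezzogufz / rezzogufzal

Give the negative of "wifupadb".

"wifupadb" has second-to-last letter 'd'. The one such stem in the data (gebaledb → gebaledbal) adds -al, so the same rule applies.
The other pattern: stems whose second-to-last letter is 'm' change the last vowel to 'o'.
So wifupadb → wifupadbal.

wifupadbal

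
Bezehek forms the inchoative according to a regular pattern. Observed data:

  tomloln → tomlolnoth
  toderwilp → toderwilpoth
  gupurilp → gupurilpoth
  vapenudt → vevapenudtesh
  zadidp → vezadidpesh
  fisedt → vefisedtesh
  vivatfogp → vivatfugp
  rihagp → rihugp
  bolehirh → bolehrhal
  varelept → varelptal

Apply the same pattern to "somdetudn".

toderwilp and zadidp both end in -p yet inflect differently (toderwilpoth, vezadidpesh), so the final letter is not what conditions the rule; the second-to-last letter is.
"somdetudn" has second-to-last letter 'd'. The stems whose second-to-last letter is 'd' (vapenudt → vevapenudtesh, zadidp → vezadidpesh, fisedt → vefisedtesh) add ve- … -esh around the stem.
So somdetudn → vesomdetudnesh.

vesomdetudnesh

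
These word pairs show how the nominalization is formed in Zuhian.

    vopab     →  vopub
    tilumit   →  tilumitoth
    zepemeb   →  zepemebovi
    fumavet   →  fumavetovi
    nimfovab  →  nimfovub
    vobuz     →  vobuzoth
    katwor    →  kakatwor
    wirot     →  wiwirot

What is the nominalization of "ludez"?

fumavet and wirot both end in -t yet inflect differently (fumavetovi, wiwirot), so the final letter is not what conditions the rule; the last vowel is.
"ludez" has last vowel 'e'. The stems whose last vowel is 'e' (fumavet → fumavetovi, zepemeb → zepemebovi) add -ovi.
So ludez → ludezovi.

ludezovi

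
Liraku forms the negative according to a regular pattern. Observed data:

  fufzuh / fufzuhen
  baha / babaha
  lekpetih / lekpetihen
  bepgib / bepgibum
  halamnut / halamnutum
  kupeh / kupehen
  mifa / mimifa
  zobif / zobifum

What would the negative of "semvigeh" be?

lekpetih and bepgib both have last vowel 'i' yet inflect differently (lekpetihen, bepgibum), so the last vowel is not what conditions the rule; the final letter is.
"semvigeh" ends in -h. The stems ending in -h (fufzuh → fufzuhen, lekpetih → lekpetihen, kupeh → kupehen) add -en.
The other patterns: stems ending in -a repeat the first consonant+vowel as a prefix; stems ending in -b, -f or -t add -um.
So semvigeh → semvigehen.

semvigehen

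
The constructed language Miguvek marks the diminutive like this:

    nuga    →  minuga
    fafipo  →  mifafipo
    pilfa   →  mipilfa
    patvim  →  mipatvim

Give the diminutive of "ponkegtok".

Every pair shown (nuga → minuga, fafipo → mifafipo, pilfa → mipilfa, …) follows the same rule: add the prefix mi-.
So ponkegtok → miponkegtok.

miponkegtok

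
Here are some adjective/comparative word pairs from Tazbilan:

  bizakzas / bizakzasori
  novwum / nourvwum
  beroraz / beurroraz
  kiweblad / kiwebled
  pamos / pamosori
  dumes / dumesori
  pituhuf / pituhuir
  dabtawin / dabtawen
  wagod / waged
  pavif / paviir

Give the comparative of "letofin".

"letofin" ends in -n. The one such stem in the data (dabtawin → dabtawen) changes the last vowel to 'e' (as do kiweblad, wagod), so the same rule applies.
So letofin → letofen.

letofen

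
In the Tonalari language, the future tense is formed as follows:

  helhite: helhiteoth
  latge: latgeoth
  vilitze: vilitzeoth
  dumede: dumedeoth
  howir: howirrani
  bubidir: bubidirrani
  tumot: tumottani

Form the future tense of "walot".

walottani

helhite and howir both begin with h- yet inflect differently (helhiteoth, howirrani), so the first letter is not what conditions the rule; the final letter is.
"walot" ends in -t. The one such stem in the data (tumot → tumottani) doubles the final consonant and adds -ani (as do howir, bubidir), so the same rule applies.
So walot → walottani.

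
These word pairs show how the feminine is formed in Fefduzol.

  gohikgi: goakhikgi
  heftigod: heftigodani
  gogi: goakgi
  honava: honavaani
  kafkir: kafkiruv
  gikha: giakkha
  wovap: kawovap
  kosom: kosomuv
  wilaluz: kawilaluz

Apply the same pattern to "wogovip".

gikha and honava both end in -a yet inflect differently (giakkha, honavaani), so the final letter is not what conditions the rule; the first letter is.
"wogovip" begins with w-. The stems beginning with w- (wilaluz → kawilaluz, wovap → kawovap) add the prefix ka-.
So wogovip → kawogovip.

kawogovip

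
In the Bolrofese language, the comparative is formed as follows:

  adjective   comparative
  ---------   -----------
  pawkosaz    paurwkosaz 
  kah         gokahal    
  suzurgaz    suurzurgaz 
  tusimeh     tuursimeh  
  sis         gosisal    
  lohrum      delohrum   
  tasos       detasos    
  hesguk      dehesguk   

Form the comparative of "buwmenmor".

buurwmenmor

sis and tasos both end in -s yet inflect differently (gosisal, detasos), so the final letter is not what conditions the rule; the number of vowels is.
"buwmenmor" has 3 vowels. The stems with 3 vowels (pawkosaz → paurwkosaz, tusimeh → tuursimeh, suzurgaz → suurzurgaz) insert -ur- after the first vowel.
So buwmenmor → buurwmenmor.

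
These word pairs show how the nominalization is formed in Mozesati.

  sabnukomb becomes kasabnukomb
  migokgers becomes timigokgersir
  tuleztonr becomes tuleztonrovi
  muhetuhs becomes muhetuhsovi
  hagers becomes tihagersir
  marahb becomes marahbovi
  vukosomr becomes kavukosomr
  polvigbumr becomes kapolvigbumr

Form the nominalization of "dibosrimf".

kadibosrimf

"dibosrimf" has second-to-last letter 'm'. The stems whose second-to-last letter is 'm' (vukosomr → kavukosomr, polvigbumr → kapolvigbumr, sabnukomb → kasabnukomb) add the prefix ka-.
The other patterns: stems whose second-to-last letter is 'r' add ti- … -ir around the stem; stems whose second-to-last letter is 'h' or 'n' add -ovi.
So dibosrimf → kadibosrimf.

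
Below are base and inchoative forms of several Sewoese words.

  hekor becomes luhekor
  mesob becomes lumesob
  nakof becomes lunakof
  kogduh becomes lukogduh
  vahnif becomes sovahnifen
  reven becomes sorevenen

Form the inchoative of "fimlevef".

sofimlevefen

nakof and vahnif both end in -f yet inflect differently (lunakof, sovahnifen), so the final letter is not what conditions the rule; the last vowel is.
"fimlevef" has last vowel 'e'. The one such stem in the data (reven → sorevenen) adds so- … -en around the stem, so the same rule applies.
So fimlevef → sofimlevefen.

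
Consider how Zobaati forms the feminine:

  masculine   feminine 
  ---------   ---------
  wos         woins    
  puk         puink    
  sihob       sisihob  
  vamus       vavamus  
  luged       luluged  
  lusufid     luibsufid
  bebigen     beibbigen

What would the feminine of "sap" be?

sainp

wos and vamus both end in -s yet inflect differently (woins, vavamus), so the final letter is not what conditions the rule; the number of vowels is.
"sap" has 1 vowel. The stems with 1 vowel (wos → woins, puk → puink) insert -in- after the first vowel.
The other patterns: stems with 2 vowels repeat the first consonant+vowel as a prefix; stems with 3 vowels insert -ib- after the first vowel.
So sap → sainp.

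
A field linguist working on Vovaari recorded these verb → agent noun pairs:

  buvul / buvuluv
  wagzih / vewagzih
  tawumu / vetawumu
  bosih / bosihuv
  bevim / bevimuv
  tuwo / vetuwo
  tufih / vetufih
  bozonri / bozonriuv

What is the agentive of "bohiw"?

bosih and wagzih both end in -h yet inflect differently (bosihuv, vewagzih), so the final letter is not what conditions the rule; the first letter is.
"bohiw" begins with b-. The stems beginning with b- (bosih → bosihuv, buvul → buvuluv, bozonri → bozonriuv) add -uv.
So bohiw → bohiwuv.

bohiwuv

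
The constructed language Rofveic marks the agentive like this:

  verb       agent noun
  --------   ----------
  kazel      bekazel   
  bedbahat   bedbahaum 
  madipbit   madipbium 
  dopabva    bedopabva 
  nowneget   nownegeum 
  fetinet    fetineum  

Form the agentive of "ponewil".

beponewil

nowneget and kazel both have last vowel 'e' yet inflect differently (nownegeum, bekazel), so the last vowel is not what conditions the rule; the final letter is.
"ponewil" ends in -l. The one such stem in the data (kazel → bekazel) adds the prefix be-, so the same rule applies.
So ponewil → beponewil.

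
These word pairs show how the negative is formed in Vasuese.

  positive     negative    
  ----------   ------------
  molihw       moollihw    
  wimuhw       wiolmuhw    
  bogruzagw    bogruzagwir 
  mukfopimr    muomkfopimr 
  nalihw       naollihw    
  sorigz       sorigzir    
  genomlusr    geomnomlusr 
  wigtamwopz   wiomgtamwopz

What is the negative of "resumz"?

reomsumz

molihw and bogruzagw both end in -w yet inflect differently (moollihw, bogruzagwir), so the final letter is not what conditions the rule; the second-to-last letter is.
"resumz" has second-to-last letter 'm'. The one such stem in the data (mukfopimr → muomkfopimr) inserts -om- after the first vowel (as do wigtamwopz, genomlusr), so the same rule applies.
So resumz → reomsumz.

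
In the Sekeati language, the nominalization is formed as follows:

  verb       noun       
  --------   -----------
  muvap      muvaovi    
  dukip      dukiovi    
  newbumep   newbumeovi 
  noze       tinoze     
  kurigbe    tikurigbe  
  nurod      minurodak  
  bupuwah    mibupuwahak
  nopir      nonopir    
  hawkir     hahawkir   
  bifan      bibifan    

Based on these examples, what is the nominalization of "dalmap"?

dalmaovi

newbumep and noze both have last vowel 'e' yet inflect differently (newbumeovi, tinoze), so the last vowel is not what conditions the rule; the final letter is.
"dalmap" ends in -p. The stems ending in -p (muvap → muvaovi, dukip → dukiovi, newbumep → newbumeovi) drop the final letter and add -ovi.
The other patterns: stems ending in -e add the prefix ti-; stems ending in -d or -h add mi- … -ak around the stem; stems ending in -n or -r repeat the first consonant+vowel as a prefix.
So dalmap → dalmaovi.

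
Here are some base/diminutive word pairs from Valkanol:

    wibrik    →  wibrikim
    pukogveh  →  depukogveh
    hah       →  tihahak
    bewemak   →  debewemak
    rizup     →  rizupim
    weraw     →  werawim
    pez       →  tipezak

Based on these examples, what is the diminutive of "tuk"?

hah and pukogveh both end in -h yet inflect differently (tihahak, depukogveh), so the final letter is not what conditions the rule; the number of vowels is.
"tuk" has 1 vowel. The stems with 1 vowel (pez → tipezak, hah → tihahak) add ti- … -ak around the stem.
The other patterns: stems with 2 vowels add -im; stems with 3 vowels add the prefix de-.
So tuk → titukak.

titukak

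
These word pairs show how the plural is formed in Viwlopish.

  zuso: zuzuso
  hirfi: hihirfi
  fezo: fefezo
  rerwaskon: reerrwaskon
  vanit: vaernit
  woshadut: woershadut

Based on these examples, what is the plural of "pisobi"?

zuso and rerwaskon both have last vowel 'o' yet inflect differently (zuzuso, reerrwaskon), so the last vowel is not what conditions the rule; whether the stem ends in a vowel or a consonant is.
"pisobi" ends in a vowel. The stems ending in a vowel (zuso → zuzuso, hirfi → hihirfi, fezo → fefezo) repeat the first consonant+vowel as a prefix.
So pisobi → pipisobi.

pipisobi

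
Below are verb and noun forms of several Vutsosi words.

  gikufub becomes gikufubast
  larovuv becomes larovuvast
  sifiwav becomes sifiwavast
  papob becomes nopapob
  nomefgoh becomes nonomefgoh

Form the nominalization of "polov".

gikufub and papob both end in -b yet inflect differently (gikufubast, nopapob), so the final letter is not what conditions the rule; the last vowel is.
"polov" has last vowel 'o'. The stems whose last vowel is 'o' (papob → nopapob, nomefgoh → nonomefgoh) add the prefix no-.
So polov → nopolov.

nopolov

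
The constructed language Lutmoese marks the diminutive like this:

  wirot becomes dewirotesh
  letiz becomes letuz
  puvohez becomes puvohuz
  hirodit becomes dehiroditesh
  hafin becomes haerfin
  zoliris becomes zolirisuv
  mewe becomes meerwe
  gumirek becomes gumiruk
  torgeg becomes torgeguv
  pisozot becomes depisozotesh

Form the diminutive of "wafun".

waerfun

"wafun" ends in -n. The one such stem in the data (hafin → haerfin) inserts -er- after the first vowel (as does mewe), so the same rule applies.
The other patterns: stems ending in -t add de- … -esh around the stem; stems ending in -k or -z change the last vowel to 'u'; stems ending in -g or -s add -uv.
So wafun → waerfun.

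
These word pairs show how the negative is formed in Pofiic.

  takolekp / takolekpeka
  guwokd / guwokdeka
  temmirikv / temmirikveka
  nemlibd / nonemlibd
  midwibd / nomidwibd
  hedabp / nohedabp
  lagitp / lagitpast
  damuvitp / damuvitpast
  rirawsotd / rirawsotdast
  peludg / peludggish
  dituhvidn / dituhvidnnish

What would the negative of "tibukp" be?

tibukpeka

guwokd and nemlibd both end in -d yet inflect differently (guwokdeka, nonemlibd), so the final letter is not what conditions the rule; the second-to-last letter is.
"tibukp" has second-to-last letter 'k'. The stems whose second-to-last letter is 'k' (takolekp → takolekpeka, guwokd → guwokdeka, temmirikv → temmirikveka) add -eka.
So tibukp → tibukpeka.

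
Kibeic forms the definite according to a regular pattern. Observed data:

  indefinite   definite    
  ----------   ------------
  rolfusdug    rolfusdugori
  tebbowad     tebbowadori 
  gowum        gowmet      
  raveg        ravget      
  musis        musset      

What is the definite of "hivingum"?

rolfusdug and raveg both end in -g yet inflect differently (rolfusdugori, ravget), so the final letter is not what conditions the rule; the number of vowels is.
"hivingum" has 3 vowels. The stems with 3 vowels (rolfusdug → rolfusdugori, tebbowad → tebbowadori) add -ori.
So hivingum → hivingumori.

hivingumori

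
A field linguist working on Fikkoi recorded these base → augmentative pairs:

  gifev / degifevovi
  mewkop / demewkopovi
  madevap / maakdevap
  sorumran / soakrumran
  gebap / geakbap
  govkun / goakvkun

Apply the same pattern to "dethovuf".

deakthovuf

"dethovuf" has last vowel 'u'. The one such stem in the data (govkun → goakvkun) inserts -ak- after the first vowel (as do madevap, sorumran), so the same rule applies.
The other pattern: stems whose last vowel is 'e' or 'o' add de- … -ovi around the stem.
So dethovuf → deakthovuf.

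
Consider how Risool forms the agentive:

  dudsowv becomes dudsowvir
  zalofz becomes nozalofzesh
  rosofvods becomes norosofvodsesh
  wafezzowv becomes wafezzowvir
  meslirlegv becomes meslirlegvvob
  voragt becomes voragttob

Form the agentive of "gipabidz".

meslirlegv and dudsowv both end in -v yet inflect differently (meslirlegvvob, dudsowvir), so the final letter is not what conditions the rule; the second-to-last letter is.
"gipabidz" has second-to-last letter 'd'. The one such stem in the data (rosofvods → norosofvodsesh) adds no- … -esh around the stem, so the same rule applies.
So gipabidz → nogipabidzesh.

nogipabidzesh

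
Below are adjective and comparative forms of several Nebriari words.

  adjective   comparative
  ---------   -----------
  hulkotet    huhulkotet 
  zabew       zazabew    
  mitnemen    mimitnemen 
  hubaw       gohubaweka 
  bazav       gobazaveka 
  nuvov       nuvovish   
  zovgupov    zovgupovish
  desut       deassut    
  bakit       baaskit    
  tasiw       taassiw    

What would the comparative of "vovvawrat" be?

govovvawrateka

"vovvawrat" has last vowel 'a'. The stems whose last vowel is 'a' (hubaw → gohubaweka, bazav → gobazaveka) add go- … -eka around the stem.
So vovvawrat → govovvawrateka.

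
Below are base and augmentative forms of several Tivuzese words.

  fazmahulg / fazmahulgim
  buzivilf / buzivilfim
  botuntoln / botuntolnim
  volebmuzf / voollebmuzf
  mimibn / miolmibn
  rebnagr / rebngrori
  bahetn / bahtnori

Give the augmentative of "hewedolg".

hewedolgim

buzivilf and volebmuzf both end in -f yet inflect differently (buzivilfim, voollebmuzf), so the final letter is not what conditions the rule; the second-to-last letter is.
"hewedolg" has second-to-last letter 'l'. The stems whose second-to-last letter is 'l' (fazmahulg → fazmahulgim, buzivilf → buzivilfim, botuntoln → botuntolnim) add -im.
The other patterns: stems whose second-to-last letter is 'b' or 'z' insert -ol- after the first vowel; stems whose second-to-last letter is 'g' or 't' delete the last vowel and add -ori.
So hewedolg → hewedolgim.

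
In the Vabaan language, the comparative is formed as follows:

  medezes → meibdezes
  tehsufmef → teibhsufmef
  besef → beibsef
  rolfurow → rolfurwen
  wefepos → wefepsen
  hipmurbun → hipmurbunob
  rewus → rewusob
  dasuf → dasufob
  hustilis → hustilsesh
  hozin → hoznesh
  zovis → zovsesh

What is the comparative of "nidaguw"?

nidaguwob

"nidaguw" has last vowel 'u'. The stems whose last vowel is 'u' (hipmurbun → hipmurbunob, rewus → rewusob, dasuf → dasufob) add -ob.
So nidaguw → nidaguwob.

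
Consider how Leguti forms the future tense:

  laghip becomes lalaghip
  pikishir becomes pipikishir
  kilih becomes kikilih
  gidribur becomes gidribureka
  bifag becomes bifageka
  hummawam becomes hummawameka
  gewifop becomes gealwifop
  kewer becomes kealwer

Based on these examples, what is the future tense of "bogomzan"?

pikishir and gidribur both end in -r yet inflect differently (pipikishir, gidribureka), so the final letter is not what conditions the rule; the last vowel is.
"bogomzan" has last vowel 'a'. The stems whose last vowel is 'a' (bifag → bifageka, hummawam → hummawameka) add -eka.
So bogomzan → bogomzaneka.

bogomzaneka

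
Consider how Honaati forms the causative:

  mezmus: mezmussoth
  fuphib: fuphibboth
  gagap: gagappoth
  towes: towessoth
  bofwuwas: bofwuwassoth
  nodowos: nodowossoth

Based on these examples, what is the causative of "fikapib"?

Every pair shown (mezmus → mezmussoth, fuphib → fuphibboth, gagap → gagappoth, …) follows the same rule: double the final consonant and add -oth.
So fikapib → fikapibboth.

fikapibboth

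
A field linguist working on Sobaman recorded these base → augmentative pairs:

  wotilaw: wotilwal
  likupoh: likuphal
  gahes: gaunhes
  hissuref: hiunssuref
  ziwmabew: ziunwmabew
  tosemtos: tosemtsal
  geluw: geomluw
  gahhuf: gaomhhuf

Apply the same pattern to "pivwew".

gahhuf and hissuref both end in -f yet inflect differently (gaomhhuf, hiunssuref), so the final letter is not what conditions the rule; the last vowel is.
"pivwew" has last vowel 'e'. The stems whose last vowel is 'e' (hissuref → hiunssuref, gahes → gaunhes, ziwmabew → ziunwmabew) insert -un- after the first vowel.
So pivwew → piunvwew.

piunvwew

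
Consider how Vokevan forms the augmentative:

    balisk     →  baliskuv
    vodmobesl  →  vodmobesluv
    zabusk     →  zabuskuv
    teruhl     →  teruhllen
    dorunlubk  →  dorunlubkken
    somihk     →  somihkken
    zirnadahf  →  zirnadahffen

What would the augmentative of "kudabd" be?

vodmobesl and teruhl both end in -l yet inflect differently (vodmobesluv, teruhllen), so the final letter is not what conditions the rule; the second-to-last letter is.
"kudabd" has second-to-last letter 'b'. The one such stem in the data (dorunlubk → dorunlubkken) doubles the final consonant and adds -en (as do teruhl, somihk), so the same rule applies.
The other pattern: stems whose second-to-last letter is 's' add -uv.
So kudabd → kudabdden.

kudabdden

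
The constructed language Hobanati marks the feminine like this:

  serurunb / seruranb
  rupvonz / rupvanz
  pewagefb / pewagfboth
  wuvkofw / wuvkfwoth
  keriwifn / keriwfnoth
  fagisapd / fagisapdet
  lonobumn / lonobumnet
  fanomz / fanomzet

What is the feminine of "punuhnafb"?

serurunb and pewagefb both end in -b yet inflect differently (seruranb, pewagfboth), so the final letter is not what conditions the rule; the second-to-last letter is.
"punuhnafb" has second-to-last letter 'f'. The stems whose second-to-last letter is 'f' (pewagefb → pewagfboth, wuvkofw → wuvkfwoth, keriwifn → keriwfnoth) delete the last vowel and add -oth.
The other patterns: stems whose second-to-last letter is 'n' change the last vowel to 'a'; stems whose second-to-last letter is 'm' or 'p' add -et.
So punuhnafb → punuhnfboth.

punuhnfboth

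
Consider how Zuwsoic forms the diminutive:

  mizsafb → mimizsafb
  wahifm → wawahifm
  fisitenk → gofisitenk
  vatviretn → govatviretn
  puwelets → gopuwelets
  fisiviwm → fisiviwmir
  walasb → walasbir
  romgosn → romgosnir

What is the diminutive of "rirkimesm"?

rirkimesmir

wahifm and fisiviwm both end in -m yet inflect differently (wawahifm, fisiviwmir), so the final letter is not what conditions the rule; the second-to-last letter is.
"rirkimesm" has second-to-last letter 's'. The stems whose second-to-last letter is 's' (walasb → walasbir, romgosn → romgosnir) add -ir.
So rirkimesm → rirkimesmir.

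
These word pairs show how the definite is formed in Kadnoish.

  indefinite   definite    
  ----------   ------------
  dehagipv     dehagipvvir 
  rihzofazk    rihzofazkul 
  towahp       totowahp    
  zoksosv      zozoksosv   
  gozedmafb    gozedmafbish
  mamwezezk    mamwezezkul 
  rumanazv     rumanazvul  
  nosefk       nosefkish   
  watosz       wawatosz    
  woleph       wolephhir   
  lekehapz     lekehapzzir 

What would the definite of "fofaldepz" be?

dehagipv and rumanazv both end in -v yet inflect differently (dehagipvvir, rumanazvul), so the final letter is not what conditions the rule; the second-to-last letter is.
"fofaldepz" has second-to-last letter 'p'. The stems whose second-to-last letter is 'p' (dehagipv → dehagipvvir, woleph → wolephhir, lekehapz → lekehapzzir) double the final consonant and add -ir.
The other patterns: stems whose second-to-last letter is 'f' add -ish; stems whose second-to-last letter is 'z' add -ul; stems whose second-to-last letter is 'h' or 's' repeat the first consonant+vowel as a prefix.
So fofaldepz → fofaldepzzir.

fofaldepzzir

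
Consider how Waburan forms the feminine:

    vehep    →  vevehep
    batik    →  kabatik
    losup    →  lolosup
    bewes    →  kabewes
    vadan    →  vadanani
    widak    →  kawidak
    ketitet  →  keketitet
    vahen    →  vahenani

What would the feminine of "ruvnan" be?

ruvnanani

ketitet and vahen both have last vowel 'e' yet inflect differently (keketitet, vahenani), so the last vowel is not what conditions the rule; the final letter is.
"ruvnan" ends in -n. The stems ending in -n (vahen → vahenani, vadan → vadanani) add -ani.
The other patterns: stems ending in -p or -t repeat the first consonant+vowel as a prefix; stems ending in -k or -s add the prefix ka-.
So ruvnan → ruvnanani.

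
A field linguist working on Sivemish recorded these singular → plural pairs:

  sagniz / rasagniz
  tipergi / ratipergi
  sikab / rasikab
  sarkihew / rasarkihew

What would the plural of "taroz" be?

Every pair shown (sagniz → rasagniz, tipergi → ratipergi, sikab → rasikab, …) follows the same rule: add the prefix ra-.
So taroz → rataroz.

rataroz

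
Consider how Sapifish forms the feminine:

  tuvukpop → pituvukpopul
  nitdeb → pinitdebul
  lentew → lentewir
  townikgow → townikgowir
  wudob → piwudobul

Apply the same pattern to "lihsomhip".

pilihsomhipul

townikgow and wudob both have last vowel 'o' yet inflect differently (townikgowir, piwudobul), so the last vowel is not what conditions the rule; the final letter is.
"lihsomhip" ends in -p. The one such stem in the data (tuvukpop → pituvukpopul) adds pi- … -ul around the stem, so the same rule applies.
So lihsomhip → pilihsomhipul.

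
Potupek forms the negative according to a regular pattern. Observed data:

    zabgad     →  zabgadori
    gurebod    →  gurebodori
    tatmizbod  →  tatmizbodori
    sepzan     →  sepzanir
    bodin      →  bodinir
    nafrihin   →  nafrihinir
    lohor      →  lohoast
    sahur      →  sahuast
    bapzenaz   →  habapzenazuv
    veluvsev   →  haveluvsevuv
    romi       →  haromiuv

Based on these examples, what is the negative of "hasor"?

zabgad and sepzan both have last vowel 'a' yet inflect differently (zabgadori, sepzanir), so the last vowel is not what conditions the rule; the final letter is.
"hasor" ends in -r. The stems ending in -r (lohor → lohoast, sahur → sahuast) drop the final letter and add -ast.
So hasor → hasoast.

hasoast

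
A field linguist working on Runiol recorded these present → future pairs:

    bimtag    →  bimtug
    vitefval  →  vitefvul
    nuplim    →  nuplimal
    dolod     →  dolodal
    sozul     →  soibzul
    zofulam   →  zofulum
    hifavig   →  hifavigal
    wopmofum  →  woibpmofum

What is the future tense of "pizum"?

sozul and vitefval both end in -l yet inflect differently (soibzul, vitefvul), so the final letter is not what conditions the rule; the last vowel is.
"pizum" has last vowel 'u'. The stems whose last vowel is 'u' (sozul → soibzul, wopmofum → woibpmofum) insert -ib- after the first vowel.
So pizum → piibzum.

piibzum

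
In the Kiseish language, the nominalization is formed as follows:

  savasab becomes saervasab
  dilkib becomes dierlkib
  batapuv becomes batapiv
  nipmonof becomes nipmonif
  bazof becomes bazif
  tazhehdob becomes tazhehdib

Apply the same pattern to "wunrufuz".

savasab and tazhehdob both end in -b yet inflect differently (saervasab, tazhehdib), so the final letter is not what conditions the rule; the last vowel is.
"wunrufuz" has last vowel 'u'. The one such stem in the data (batapuv → batapiv) changes the last vowel to 'i' (as do nipmonof, bazof), so the same rule applies.
The other pattern: stems whose last vowel is 'a' or 'i' insert -er- after the first vowel.
So wunrufuz → wunrufiz.

wunrufiz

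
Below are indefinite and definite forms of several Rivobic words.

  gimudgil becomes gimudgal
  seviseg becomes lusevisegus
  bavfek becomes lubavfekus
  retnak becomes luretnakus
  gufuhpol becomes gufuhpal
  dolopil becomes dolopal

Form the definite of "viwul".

dolopil and seviseg both have 3 vowels yet inflect differently (dolopal, lusevisegus), so the number of vowels is not what conditions the rule; the final letter is.
"viwul" ends in -l. The stems ending in -l (dolopil → dolopal, gimudgil → gimudgal, gufuhpol → gufuhpal) change the last vowel to 'a'.
The other pattern: stems ending in -g or -k add lu- … -us around the stem.
So viwul → viwal.

viwal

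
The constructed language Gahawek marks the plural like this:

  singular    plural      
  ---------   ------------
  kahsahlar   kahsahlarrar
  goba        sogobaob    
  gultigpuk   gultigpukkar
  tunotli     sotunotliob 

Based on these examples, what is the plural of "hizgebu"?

sohizgebuob

kahsahlar and goba both have last vowel 'a' yet inflect differently (kahsahlarrar, sogobaob), so the last vowel is not what conditions the rule; whether the stem ends in a vowel or a consonant is.
"hizgebu" ends in a vowel. The stems ending in a vowel (goba → sogobaob, tunotli → sotunotliob) add so- … -ob around the stem.
The other pattern: stems ending in a consonant double the final consonant and add -ar.
So hizgebu → sohizgebuob.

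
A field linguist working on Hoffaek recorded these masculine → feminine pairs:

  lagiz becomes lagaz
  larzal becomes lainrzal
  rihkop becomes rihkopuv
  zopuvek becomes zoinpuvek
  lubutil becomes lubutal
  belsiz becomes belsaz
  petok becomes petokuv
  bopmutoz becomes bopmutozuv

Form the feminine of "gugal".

"gugal" has last vowel 'a'. The one such stem in the data (larzal → lainrzal) inserts -in- after the first vowel (as does zopuvek), so the same rule applies.
So gugal → guingal.

guingal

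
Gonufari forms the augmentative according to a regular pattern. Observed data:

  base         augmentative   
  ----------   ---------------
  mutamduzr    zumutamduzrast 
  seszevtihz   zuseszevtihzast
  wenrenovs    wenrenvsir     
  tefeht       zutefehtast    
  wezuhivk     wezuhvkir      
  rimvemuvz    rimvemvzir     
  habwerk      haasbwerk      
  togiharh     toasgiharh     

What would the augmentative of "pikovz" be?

habwerk and wezuhivk both end in -k yet inflect differently (haasbwerk, wezuhvkir), so the final letter is not what conditions the rule; the second-to-last letter is.
"pikovz" has second-to-last letter 'v'. The stems whose second-to-last letter is 'v' (wezuhivk → wezuhvkir, wenrenovs → wenrenvsir, rimvemuvz → rimvemvzir) delete the last vowel and add -ir.
The other patterns: stems whose second-to-last letter is 'r' insert -as- after the first vowel; stems whose second-to-last letter is 'h' or 'z' add zu- … -ast around the stem.
So pikovz → pikvzir.

pikvzir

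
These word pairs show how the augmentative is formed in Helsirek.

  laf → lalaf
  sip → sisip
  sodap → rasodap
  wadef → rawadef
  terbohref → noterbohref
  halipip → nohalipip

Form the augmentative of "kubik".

"kubik" has 2 vowels. The stems with 2 vowels (sodap → rasodap, wadef → rawadef) add the prefix ra-.
The other patterns: stems with 1 vowel repeat the first consonant+vowel as a prefix; stems with 3 vowels add the prefix no-.
So kubik → rakubik.

rakubik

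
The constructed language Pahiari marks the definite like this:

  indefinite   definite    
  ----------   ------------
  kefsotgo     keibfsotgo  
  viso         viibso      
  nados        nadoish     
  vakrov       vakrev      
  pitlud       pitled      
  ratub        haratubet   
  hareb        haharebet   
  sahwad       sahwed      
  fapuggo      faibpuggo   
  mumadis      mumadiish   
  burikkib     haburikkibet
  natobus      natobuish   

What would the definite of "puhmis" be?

puhmiish

burikkib and mumadis both have last vowel 'i' yet inflect differently (haburikkibet, mumadiish), so the last vowel is not what conditions the rule; the final letter is.
"puhmis" ends in -s. The stems ending in -s (mumadis → mumadiish, natobus → natobuish, nados → nadoish) drop the final letter and add -ish.
The other patterns: stems ending in -b add ha- … -et around the stem; stems ending in -o insert -ib- after the first vowel; stems ending in -d or -v change the last vowel to 'e'.
So puhmis → puhmiish.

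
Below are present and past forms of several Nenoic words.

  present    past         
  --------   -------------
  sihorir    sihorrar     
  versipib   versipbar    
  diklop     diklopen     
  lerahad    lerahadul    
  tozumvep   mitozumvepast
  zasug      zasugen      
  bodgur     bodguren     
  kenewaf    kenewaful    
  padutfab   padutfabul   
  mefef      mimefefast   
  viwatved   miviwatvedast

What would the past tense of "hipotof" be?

hipotofen

"hipotof" has last vowel 'o'. The one such stem in the data (diklop → diklopen) adds -en, so the same rule applies.
So hipotof → hipotofen.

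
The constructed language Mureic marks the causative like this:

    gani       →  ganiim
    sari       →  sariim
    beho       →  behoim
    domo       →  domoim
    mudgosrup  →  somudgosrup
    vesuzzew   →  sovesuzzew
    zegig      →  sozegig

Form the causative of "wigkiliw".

gani and zegig both have last vowel 'i' yet inflect differently (ganiim, sozegig), so the last vowel is not what conditions the rule; whether the stem ends in a vowel or a consonant is.
"wigkiliw" ends in a consonant. The stems ending in a consonant (mudgosrup → somudgosrup, vesuzzew → sovesuzzew, zegig → sozegig) add the prefix so-.
So wigkiliw → sowigkiliw.

sowigkiliw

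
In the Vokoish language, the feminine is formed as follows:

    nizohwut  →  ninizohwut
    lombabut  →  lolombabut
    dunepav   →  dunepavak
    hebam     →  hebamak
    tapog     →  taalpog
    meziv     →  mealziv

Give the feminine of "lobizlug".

lolobizlug

dunepav and meziv both end in -v yet inflect differently (dunepavak, mealziv), so the final letter is not what conditions the rule; the last vowel is.
"lobizlug" has last vowel 'u'. The stems whose last vowel is 'u' (nizohwut → ninizohwut, lombabut → lolombabut) repeat the first consonant+vowel as a prefix.
The other patterns: stems whose last vowel is 'a' add -ak; stems whose last vowel is 'i' or 'o' insert -al- after the first vowel.
So lobizlug → lolobizlug.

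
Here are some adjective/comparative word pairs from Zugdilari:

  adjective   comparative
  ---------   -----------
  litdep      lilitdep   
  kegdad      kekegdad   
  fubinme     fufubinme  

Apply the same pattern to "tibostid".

titibostid

Every pair shown (litdep → lilitdep, kegdad → kekegdad, fubinme → fufubinme) follows the same rule: repeat the first consonant+vowel as a prefix.
So tibostid → titibostid.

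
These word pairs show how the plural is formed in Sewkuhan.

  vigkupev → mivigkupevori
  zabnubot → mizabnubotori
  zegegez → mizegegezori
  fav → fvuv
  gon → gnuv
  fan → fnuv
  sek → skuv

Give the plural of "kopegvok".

vigkupev and fav both end in -v yet inflect differently (mivigkupevori, fvuv), so the final letter is not what conditions the rule; the number of vowels is.
"kopegvok" has 3 vowels. The stems with 3 vowels (vigkupev → mivigkupevori, zabnubot → mizabnubotori, zegegez → mizegegezori) add mi- … -ori around the stem.
So kopegvok → mikopegvokori.

mikopegvokori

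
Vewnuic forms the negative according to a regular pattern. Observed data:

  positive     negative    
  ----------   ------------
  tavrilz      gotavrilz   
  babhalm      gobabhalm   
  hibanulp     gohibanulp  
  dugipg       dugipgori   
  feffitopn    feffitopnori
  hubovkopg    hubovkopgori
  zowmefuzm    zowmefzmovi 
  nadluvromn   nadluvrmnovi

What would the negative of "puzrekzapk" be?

babhalm and zowmefuzm both end in -m yet inflect differently (gobabhalm, zowmefzmovi), so the final letter is not what conditions the rule; the second-to-last letter is.
"puzrekzapk" has second-to-last letter 'p'. The stems whose second-to-last letter is 'p' (dugipg → dugipgori, feffitopn → feffitopnori, hubovkopg → hubovkopgori) add -ori.
So puzrekzapk → puzrekzapkori.

puzrekzapkori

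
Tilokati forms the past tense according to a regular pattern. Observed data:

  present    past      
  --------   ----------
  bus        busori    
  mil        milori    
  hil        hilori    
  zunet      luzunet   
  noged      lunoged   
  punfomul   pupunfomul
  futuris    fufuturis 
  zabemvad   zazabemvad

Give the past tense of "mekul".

lumekul

mil and punfomul both end in -l yet inflect differently (milori, pupunfomul), so the final letter is not what conditions the rule; the number of vowels is.
"mekul" has 2 vowels. The stems with 2 vowels (zunet → luzunet, noged → lunoged) add the prefix lu-.
So mekul → lumekul.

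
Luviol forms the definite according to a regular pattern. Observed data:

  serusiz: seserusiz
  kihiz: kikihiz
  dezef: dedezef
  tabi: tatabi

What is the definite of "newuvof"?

nenewuvof

Every pair shown (serusiz → seserusiz, kihiz → kikihiz, dezef → dedezef, …) follows the same rule: repeat the first consonant+vowel as a prefix.
So newuvof → nenewuvof.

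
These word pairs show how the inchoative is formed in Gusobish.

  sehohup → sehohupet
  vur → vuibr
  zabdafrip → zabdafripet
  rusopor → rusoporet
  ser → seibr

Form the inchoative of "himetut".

"himetut" has 3 vowels. The stems with 3 vowels (rusopor → rusoporet, zabdafrip → zabdafripet, sehohup → sehohupet) add -et.
So himetut → himetutet.

himetutet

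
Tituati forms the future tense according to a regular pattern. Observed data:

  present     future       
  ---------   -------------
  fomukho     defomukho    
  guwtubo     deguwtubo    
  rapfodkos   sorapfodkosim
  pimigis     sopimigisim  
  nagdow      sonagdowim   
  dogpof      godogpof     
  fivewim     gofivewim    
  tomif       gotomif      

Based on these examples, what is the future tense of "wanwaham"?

gowanwaham

fomukho and rapfodkos both have last vowel 'o' yet inflect differently (defomukho, sorapfodkosim), so the last vowel is not what conditions the rule; the final letter is.
"wanwaham" ends in -m. The one such stem in the data (fivewim → gofivewim) adds the prefix go-, so the same rule applies.
The other patterns: stems ending in -o add the prefix de-; stems ending in -s or -w add so- … -im around the stem.
So wanwaham → gowanwaham.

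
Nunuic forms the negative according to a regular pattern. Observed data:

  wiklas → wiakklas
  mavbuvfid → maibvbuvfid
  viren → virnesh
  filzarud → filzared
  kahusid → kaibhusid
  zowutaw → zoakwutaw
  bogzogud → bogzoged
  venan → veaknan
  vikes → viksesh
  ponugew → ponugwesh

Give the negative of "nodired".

nodirdesh

"nodired" has last vowel 'e'. The stems whose last vowel is 'e' (viren → virnesh, ponugew → ponugwesh, vikes → viksesh) delete the last vowel and add -esh.
So nodired → nodirdesh.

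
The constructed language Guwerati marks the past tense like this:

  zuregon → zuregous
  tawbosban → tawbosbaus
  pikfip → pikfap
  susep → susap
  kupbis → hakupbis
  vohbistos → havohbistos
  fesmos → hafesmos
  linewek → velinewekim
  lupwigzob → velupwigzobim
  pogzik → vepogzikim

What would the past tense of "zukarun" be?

zukaruus

"zukarun" ends in -n. The stems ending in -n (zuregon → zuregous, tawbosban → tawbosbaus) drop the final letter and add -us.
So zukarun → zukaruus.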